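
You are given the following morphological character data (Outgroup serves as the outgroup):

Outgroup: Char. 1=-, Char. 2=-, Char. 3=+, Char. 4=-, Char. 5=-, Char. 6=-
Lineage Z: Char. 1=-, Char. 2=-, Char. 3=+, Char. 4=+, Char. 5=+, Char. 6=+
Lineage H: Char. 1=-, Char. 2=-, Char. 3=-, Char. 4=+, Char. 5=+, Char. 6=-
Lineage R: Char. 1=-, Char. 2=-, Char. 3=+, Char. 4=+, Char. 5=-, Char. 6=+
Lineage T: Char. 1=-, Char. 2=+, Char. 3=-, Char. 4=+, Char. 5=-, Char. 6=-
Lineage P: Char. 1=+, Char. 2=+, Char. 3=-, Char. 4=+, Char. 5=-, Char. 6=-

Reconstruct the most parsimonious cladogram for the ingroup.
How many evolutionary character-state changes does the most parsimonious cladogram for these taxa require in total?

Character polarity is set by the outgroup: the derived state is whichever differs from the outgroup's state, so for Char. 3 the derived state is '-', and for the remaining characters it is '+'.
Char. 1 (derived state '+') is unique to Lineage P (autapomorphy; uninformative for grouping).
Only Lineage P and Lineage T show the derived state '+' for Char. 2, supporting them as a clade.
Char. 3: derived state '-' in Lineage H, Lineage P, and Lineage T only — synapomorphy for {Lineage H, Lineage P, Lineage T}.
All ingroup taxa share the derived state '+' for Char. 4; it defines the ingroup but does not resolve relationships within it.
Char. 5 (state '+') occurs in Lineage H and Lineage Z but conflicts with the nesting implied by the other characters — most parsimoniously interpreted as homoplasy.
Only Lineage R and Lineage Z show the derived state '+' for Char. 6, supporting them as a clade.
Most parsimonious ingroup topology: ((Lineage Z,Lineage R),(Lineage H,(Lineage T,Lineage P))).
Changes per character on this tree: Char. 1: 1; Char. 2: 1; Char. 3: 1; Char. 4: 1; Char. 5: 2; Char. 6: 1.
Total = 7.

7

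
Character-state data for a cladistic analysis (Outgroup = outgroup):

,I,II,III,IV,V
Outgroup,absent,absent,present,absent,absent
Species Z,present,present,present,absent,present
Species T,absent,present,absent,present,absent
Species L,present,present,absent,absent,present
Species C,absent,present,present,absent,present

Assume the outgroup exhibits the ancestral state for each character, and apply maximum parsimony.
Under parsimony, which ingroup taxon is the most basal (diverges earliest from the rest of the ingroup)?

Character polarity is set by the outgroup: the derived state is whichever differs from the outgroup's state, so for III the derived state is 'absent', and for the remaining characters it is 'present'.
I: derived state 'present' in Species L and Species Z only — synapomorphy for {Species L, Species Z}.
All ingroup taxa share the derived state 'present' for II; it defines the ingroup but does not resolve relationships within it.
III groups Species L and Species T, which is incompatible with the clades supported by the remaining characters; treating it as convergent (homoplasy) costs fewer steps than any alternative tree.
IV (derived state 'present') is unique to Species T (autapomorphy; uninformative for grouping).
Only Species C, Species L, and Species Z show the derived state 'present' for V, supporting them as a clade.
Most parsimonious ingroup topology: (((Species Z,Species L),Species C),Species T).
Species T is sister to the clade containing all other ingroup taxa, so it is the earliest-diverging (most basal) ingroup lineage.

Species T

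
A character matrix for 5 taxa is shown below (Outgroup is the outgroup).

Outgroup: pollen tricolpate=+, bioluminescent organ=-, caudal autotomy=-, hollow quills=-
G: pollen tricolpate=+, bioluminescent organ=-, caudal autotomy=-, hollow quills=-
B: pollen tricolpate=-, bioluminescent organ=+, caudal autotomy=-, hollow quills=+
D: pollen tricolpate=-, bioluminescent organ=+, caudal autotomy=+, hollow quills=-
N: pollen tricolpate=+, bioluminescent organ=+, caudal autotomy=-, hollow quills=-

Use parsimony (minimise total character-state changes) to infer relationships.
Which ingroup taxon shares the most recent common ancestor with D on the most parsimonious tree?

B

Character polarity is set by the outgroup: the derived state is whichever differs from the outgroup's state, so for pollen tricolpate the derived state is '-', and for the remaining characters it is '+'.
pollen tricolpate (derived state '-') is shared by B and D — a synapomorphy uniting that clade.
bioluminescent organ: derived state '+' in B, D, and N only — synapomorphy for {B, D, N}.
caudal autotomy (derived state '+') is unique to D (autapomorphy; uninformative for grouping).
hollow quills (derived state '+') is unique to B (autapomorphy; uninformative for grouping).
Most parsimonious ingroup topology: (G,((B,D),N)).
D and B form a cherry on this tree, so they are sister taxa.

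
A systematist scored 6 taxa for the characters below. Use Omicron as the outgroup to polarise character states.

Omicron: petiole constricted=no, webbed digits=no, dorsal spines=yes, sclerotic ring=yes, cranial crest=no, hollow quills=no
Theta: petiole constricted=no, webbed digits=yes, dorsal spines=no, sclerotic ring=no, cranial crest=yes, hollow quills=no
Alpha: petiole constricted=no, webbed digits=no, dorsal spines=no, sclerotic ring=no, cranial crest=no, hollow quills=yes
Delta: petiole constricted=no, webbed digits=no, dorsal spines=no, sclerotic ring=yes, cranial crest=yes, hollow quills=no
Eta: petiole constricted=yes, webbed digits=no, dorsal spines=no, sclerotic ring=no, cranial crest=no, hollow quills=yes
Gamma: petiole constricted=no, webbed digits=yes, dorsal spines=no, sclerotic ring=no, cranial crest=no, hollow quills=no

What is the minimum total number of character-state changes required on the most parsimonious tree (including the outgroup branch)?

7

Character polarity is set by the outgroup: the derived state is whichever differs from the outgroup's state, so for dorsal spines, sclerotic ring the derived state is 'no', and for the remaining characters it is 'yes'.
petiole constricted (derived state 'yes') is unique to Eta (autapomorphy; uninformative for grouping).
Only Gamma and Theta show the derived state 'yes' for webbed digits, supporting them as a clade.
dorsal spines (derived state 'no') is shared by all ingroup taxa — unites the whole ingroup.
sclerotic ring (derived state 'no') is shared by Alpha, Eta, Gamma, and Theta — a synapomorphy uniting that clade.
cranial crest groups Delta and Theta, which is incompatible with the clades supported by the remaining characters; treating it as convergent (homoplasy) costs fewer steps than any alternative tree.
hollow quills (derived state 'yes') is shared by Alpha and Eta — a synapomorphy uniting that clade.
Most parsimonious ingroup topology: (Delta,((Eta,Alpha),(Gamma,Theta))).
Changes per character on this tree: petiole constricted: 1; webbed digits: 1; dorsal spines: 1; sclerotic ring: 1; cranial crest: 2; hollow quills: 1.
Total = 7.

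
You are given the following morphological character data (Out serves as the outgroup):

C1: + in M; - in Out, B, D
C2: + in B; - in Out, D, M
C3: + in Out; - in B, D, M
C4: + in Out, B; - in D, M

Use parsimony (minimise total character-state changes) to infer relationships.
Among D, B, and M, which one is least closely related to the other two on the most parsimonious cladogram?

Character polarity is set by the outgroup: the derived state is whichever differs from the outgroup's state, so for C3, C4 the derived state is '-', and for the remaining characters it is '+'.
C1 (derived state '+') is unique to M (autapomorphy; uninformative for grouping).
C2 (derived state '+') is unique to B (autapomorphy; uninformative for grouping).
C3 (derived state '-') is shared by all ingroup taxa — unites the whole ingroup.
C4 (derived state '-') is shared by D and M — a synapomorphy uniting that clade.
Most parsimonious ingroup topology: (B,(D,M)).
D and M share a more recent common ancestor with each other than either does with B, so B is the least closely related of the three.

B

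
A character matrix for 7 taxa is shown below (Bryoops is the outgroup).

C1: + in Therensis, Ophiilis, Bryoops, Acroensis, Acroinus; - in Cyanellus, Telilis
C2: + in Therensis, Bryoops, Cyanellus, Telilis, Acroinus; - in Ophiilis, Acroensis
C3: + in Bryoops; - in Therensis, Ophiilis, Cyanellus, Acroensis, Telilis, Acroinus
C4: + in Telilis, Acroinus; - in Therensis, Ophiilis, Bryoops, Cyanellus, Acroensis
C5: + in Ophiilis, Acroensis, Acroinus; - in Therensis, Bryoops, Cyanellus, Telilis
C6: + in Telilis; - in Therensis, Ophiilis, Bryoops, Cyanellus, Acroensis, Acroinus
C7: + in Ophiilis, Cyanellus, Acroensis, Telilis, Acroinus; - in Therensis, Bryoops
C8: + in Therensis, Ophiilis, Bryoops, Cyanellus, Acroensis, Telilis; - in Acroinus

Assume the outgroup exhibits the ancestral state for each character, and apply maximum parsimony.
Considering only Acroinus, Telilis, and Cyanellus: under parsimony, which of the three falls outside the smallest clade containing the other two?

Character polarity is set by the outgroup: the derived state is whichever differs from the outgroup's state, so for C1, C2, C3, C8 the derived state is '-', and for the remaining characters it is '+'.
Only Cyanellus and Telilis show the derived state '-' for C1, supporting them as a clade.
Only Acroensis and Ophiilis show the derived state '-' for C2, supporting them as a clade.
All ingroup taxa share the derived state '-' for C3; it defines the ingroup but does not resolve relationships within it.
C4 (state '+') occurs in Acroinus and Telilis but conflicts with the nesting implied by the other characters — most parsimoniously interpreted as homoplasy.
Only Acroensis, Acroinus, and Ophiilis show the derived state '+' for C5, supporting them as a clade.
C6: derived state '+' in Telilis only — an autapomorphy, so it tells us nothing about relationships among taxa.
C7 (derived state '+') is shared by Acroensis, Acroinus, Cyanellus, Ophiilis, and Telilis — a synapomorphy uniting that clade.
C8: derived state '-' in Acroinus only — an autapomorphy, so it tells us nothing about relationships among taxa.
Most parsimonious ingroup topology: ((((Acroensis,Ophiilis),Acroinus),(Cyanellus,Telilis)),Therensis).
Telilis and Cyanellus share a more recent common ancestor with each other than either does with Acroinus, so Acroinus is the least closely related of the three.

Acroinus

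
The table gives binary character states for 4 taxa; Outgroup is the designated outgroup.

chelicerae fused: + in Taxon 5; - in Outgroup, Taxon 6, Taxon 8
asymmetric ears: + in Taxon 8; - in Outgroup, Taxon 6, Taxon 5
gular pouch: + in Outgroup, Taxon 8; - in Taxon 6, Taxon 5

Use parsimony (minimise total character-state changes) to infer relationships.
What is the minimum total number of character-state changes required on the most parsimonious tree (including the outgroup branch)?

3

Character polarity is set by the outgroup: the derived state is whichever differs from the outgroup's state, so for gular pouch the derived state is '-', and for the remaining characters it is '+'.
chelicerae fused: derived state '+' in Taxon 5 only — an autapomorphy, so it tells us nothing about relationships among taxa.
asymmetric ears: derived state '+' in Taxon 8 only — an autapomorphy, so it tells us nothing about relationships among taxa.
Only Taxon 5 and Taxon 6 show the derived state '-' for gular pouch, supporting them as a clade.
Most parsimonious ingroup topology: ((Taxon 6,Taxon 5),Taxon 8).
Changes per character on this tree: chelicerae fused: 1; asymmetric ears: 1; gular pouch: 1.
Total = 3.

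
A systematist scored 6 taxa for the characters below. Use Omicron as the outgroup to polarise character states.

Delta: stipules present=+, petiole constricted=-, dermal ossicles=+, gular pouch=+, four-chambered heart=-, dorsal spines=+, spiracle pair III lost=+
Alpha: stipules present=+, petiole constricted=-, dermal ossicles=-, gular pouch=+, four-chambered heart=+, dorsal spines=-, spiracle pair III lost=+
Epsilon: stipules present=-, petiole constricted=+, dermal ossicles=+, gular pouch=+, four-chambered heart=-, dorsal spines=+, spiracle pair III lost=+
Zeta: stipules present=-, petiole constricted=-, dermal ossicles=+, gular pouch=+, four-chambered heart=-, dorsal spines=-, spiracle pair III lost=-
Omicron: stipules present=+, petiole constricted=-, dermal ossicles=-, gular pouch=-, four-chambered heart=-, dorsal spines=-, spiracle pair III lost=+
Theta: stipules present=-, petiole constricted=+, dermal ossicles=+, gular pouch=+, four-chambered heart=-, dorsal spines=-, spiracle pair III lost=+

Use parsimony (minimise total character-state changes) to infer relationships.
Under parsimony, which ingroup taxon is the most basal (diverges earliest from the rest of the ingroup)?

Character polarity is set by the outgroup: the derived state is whichever differs from the outgroup's state, so for stipules present, spiracle pair III lost the derived state is '-', and for the remaining characters it is '+'.
stipules present (derived state '-') is shared by Epsilon, Theta, and Zeta — a synapomorphy uniting that clade.
Only Epsilon and Theta show the derived state '+' for petiole constricted, supporting them as a clade.
dermal ossicles: derived state '+' in Delta, Epsilon, Theta, and Zeta only — synapomorphy for {Delta, Epsilon, Theta, Zeta}.
gular pouch (derived state '+') is shared by all ingroup taxa — unites the whole ingroup.
four-chambered heart (derived state '+') is unique to Alpha (autapomorphy; uninformative for grouping).
dorsal spines (state '+') occurs in Delta and Epsilon but conflicts with the nesting implied by the other characters — most parsimoniously interpreted as homoplasy.
spiracle pair III lost: derived state '-' in Zeta only — an autapomorphy, so it tells us nothing about relationships among taxa.
Most parsimonious ingroup topology: (((Zeta,(Epsilon,Theta)),Delta),Alpha).
Alpha is sister to the clade containing all other ingroup taxa, so it is the earliest-diverging (most basal) ingroup lineage.

Alpha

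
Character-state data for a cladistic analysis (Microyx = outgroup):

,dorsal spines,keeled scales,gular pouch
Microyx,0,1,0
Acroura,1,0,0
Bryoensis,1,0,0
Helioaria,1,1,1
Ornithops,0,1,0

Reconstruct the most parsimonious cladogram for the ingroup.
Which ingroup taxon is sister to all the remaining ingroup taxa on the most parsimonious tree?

Character polarity is set by the outgroup: the derived state is whichever differs from the outgroup's state, so for keeled scales the derived state is '0', and for the remaining characters it is '1'.
dorsal spines: derived state '1' in Acroura, Bryoensis, and Helioaria only — synapomorphy for {Acroura, Bryoensis, Helioaria}.
keeled scales: derived state '0' in Acroura and Bryoensis only — synapomorphy for {Acroura, Bryoensis}.
gular pouch: derived state '1' in Helioaria only — an autapomorphy, so it tells us nothing about relationships among taxa.
Most parsimonious ingroup topology: (((Acroura,Bryoensis),Helioaria),Ornithops).
Ornithops is sister to the clade containing all other ingroup taxa, so it is the earliest-diverging (most basal) ingroup lineage.

Ornithops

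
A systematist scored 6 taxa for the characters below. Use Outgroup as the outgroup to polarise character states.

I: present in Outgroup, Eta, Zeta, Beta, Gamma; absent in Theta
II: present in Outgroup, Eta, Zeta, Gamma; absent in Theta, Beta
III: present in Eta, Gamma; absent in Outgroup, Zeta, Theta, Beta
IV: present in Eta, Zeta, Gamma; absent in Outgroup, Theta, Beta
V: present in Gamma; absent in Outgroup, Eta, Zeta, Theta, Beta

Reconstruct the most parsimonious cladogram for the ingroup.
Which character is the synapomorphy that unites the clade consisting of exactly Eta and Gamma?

Character polarity is set by the outgroup: the derived state is whichever differs from the outgroup's state, so for I, II the derived state is 'absent', and for the remaining characters it is 'present'.
I: derived state 'absent' in Theta only — an autapomorphy, so it tells us nothing about relationships among taxa.
II: derived state 'absent' in Beta and Theta only — synapomorphy for {Beta, Theta}.
III (derived state 'present') is shared by Eta and Gamma — a synapomorphy uniting that clade.
IV (derived state 'present') is shared by Eta, Gamma, and Zeta — a synapomorphy uniting that clade.
V: derived state 'present' in Gamma only — an autapomorphy, so it tells us nothing about relationships among taxa.
Most parsimonious ingroup topology: (((Eta,Gamma),Zeta),(Theta,Beta)).
The clade {Eta, Gamma} is supported by III: its derived state 'present' occurs in exactly those taxa and in no other taxon (including the outgroup).

III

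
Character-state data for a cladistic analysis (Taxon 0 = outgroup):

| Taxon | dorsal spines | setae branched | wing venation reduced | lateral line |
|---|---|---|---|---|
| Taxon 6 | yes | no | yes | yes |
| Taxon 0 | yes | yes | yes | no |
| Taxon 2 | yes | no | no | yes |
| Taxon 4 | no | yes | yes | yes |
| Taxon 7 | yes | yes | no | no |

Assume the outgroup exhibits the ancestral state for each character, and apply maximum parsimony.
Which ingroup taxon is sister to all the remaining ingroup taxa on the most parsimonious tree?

Taxon 7

Character polarity is set by the outgroup: the derived state is whichever differs from the outgroup's state, so for dorsal spines, setae branched, wing venation reduced the derived state is 'no', and for the remaining characters it is 'yes'.
dorsal spines: derived state 'no' in Taxon 4 only — an autapomorphy, so it tells us nothing about relationships among taxa.
setae branched: derived state 'no' in Taxon 2 and Taxon 6 only — synapomorphy for {Taxon 2, Taxon 6}.
wing venation reduced (state 'no') occurs in Taxon 2 and Taxon 7 but conflicts with the nesting implied by the other characters — most parsimoniously interpreted as homoplasy.
lateral line (derived state 'yes') is shared by Taxon 2, Taxon 4, and Taxon 6 — a synapomorphy uniting that clade.
Most parsimonious ingroup topology: (Taxon 7,((Taxon 2,Taxon 6),Taxon 4)).
Taxon 7 is sister to the clade containing all other ingroup taxa, so it is the earliest-diverging (most basal) ingroup lineage.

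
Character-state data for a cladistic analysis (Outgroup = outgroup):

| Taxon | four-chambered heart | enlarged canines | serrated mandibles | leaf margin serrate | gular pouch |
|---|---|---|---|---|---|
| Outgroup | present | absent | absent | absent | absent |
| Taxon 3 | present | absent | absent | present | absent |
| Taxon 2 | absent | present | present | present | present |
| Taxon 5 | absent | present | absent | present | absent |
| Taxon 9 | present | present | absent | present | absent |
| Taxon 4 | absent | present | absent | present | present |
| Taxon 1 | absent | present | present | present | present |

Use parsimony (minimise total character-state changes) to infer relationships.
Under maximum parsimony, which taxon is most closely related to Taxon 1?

Character polarity is set by the outgroup: the derived state is whichever differs from the outgroup's state, so for four-chambered heart the derived state is 'absent', and for the remaining characters it is 'present'.
four-chambered heart: derived state 'absent' in Taxon 1, Taxon 2, Taxon 4, and Taxon 5 only — synapomorphy for {Taxon 1, Taxon 2, Taxon 4, Taxon 5}.
enlarged canines (derived state 'present') is shared by Taxon 1, Taxon 2, Taxon 4, Taxon 5, and Taxon 9 — a synapomorphy uniting that clade.
serrated mandibles: derived state 'present' in Taxon 1 and Taxon 2 only — synapomorphy for {Taxon 1, Taxon 2}.
leaf margin serrate (derived state 'present') is shared by all ingroup taxa — unites the whole ingroup.
Only Taxon 1, Taxon 2, and Taxon 4 show the derived state 'present' for gular pouch, supporting them as a clade.
Most parsimonious ingroup topology: (Taxon 3,((((Taxon 2,Taxon 1),Taxon 4),Taxon 5),Taxon 9)).
Taxon 1 and Taxon 2 form a cherry on this tree, so they are sister taxa.

Taxon 2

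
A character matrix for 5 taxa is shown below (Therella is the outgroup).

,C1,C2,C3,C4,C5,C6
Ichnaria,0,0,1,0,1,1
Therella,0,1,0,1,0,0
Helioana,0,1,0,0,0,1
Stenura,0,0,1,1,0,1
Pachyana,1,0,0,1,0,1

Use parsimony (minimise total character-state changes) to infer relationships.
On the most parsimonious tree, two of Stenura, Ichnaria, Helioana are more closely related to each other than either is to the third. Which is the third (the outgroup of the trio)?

Character polarity is set by the outgroup: the derived state is whichever differs from the outgroup's state, so for C2, C4 the derived state is '0', and for the remaining characters it is '1'.
C1: derived state '1' in Pachyana only — an autapomorphy, so it tells us nothing about relationships among taxa.
C2 (derived state '0') is shared by Ichnaria, Pachyana, and Stenura — a synapomorphy uniting that clade.
C3 (derived state '1') is shared by Ichnaria and Stenura — a synapomorphy uniting that clade.
C4 groups Helioana and Ichnaria, which is incompatible with the clades supported by the remaining characters; treating it as convergent (homoplasy) costs fewer steps than any alternative tree.
C5 (derived state '1') is unique to Ichnaria (autapomorphy; uninformative for grouping).
C6 (derived state '1') is shared by all ingroup taxa — unites the whole ingroup.
Most parsimonious ingroup topology: (((Stenura,Ichnaria),Pachyana),Helioana).
Ichnaria and Stenura share a more recent common ancestor with each other than either does with Helioana, so Helioana is the least closely related of the three.

Helioana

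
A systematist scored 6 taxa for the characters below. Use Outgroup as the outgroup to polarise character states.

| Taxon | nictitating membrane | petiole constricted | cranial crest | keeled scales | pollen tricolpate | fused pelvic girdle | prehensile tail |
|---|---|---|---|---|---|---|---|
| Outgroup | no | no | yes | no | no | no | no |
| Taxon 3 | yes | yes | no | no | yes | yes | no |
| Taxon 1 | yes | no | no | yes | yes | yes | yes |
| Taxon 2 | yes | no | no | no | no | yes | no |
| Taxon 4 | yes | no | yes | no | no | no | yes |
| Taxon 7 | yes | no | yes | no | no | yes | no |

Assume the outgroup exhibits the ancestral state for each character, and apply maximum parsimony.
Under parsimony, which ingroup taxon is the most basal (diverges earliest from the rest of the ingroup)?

Character polarity is set by the outgroup: the derived state is whichever differs from the outgroup's state, so for cranial crest the derived state is 'no', and for the remaining characters it is 'yes'.
nictitating membrane (derived state 'yes') is shared by all ingroup taxa — unites the whole ingroup.
petiole constricted: derived state 'yes' in Taxon 3 only — an autapomorphy, so it tells us nothing about relationships among taxa.
Only Taxon 1, Taxon 2, and Taxon 3 show the derived state 'no' for cranial crest, supporting them as a clade.
keeled scales: derived state 'yes' in Taxon 1 only — an autapomorphy, so it tells us nothing about relationships among taxa.
pollen tricolpate: derived state 'yes' in Taxon 1 and Taxon 3 only — synapomorphy for {Taxon 1, Taxon 3}.
fused pelvic girdle: derived state 'yes' in Taxon 1, Taxon 2, Taxon 3, and Taxon 7 only — synapomorphy for {Taxon 1, Taxon 2, Taxon 3, Taxon 7}.
prehensile tail (state 'yes') occurs in Taxon 1 and Taxon 4 but conflicts with the nesting implied by the other characters — most parsimoniously interpreted as homoplasy.
Most parsimonious ingroup topology: ((((Taxon 3,Taxon 1),Taxon 2),Taxon 7),Taxon 4).
Taxon 4 is sister to the clade containing all other ingroup taxa, so it is the earliest-diverging (most basal) ingroup lineage.

Taxon 4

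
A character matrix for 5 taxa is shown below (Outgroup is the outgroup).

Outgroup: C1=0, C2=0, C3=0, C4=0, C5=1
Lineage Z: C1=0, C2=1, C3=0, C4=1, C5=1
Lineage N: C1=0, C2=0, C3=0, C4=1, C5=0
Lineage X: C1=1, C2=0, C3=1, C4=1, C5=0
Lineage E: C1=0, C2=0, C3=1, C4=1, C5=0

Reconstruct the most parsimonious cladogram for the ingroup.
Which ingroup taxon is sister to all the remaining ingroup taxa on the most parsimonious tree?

Character polarity is set by the outgroup: the derived state is whichever differs from the outgroup's state, so for C5 the derived state is '0', and for the remaining characters it is '1'.
C1 (derived state '1') is unique to Lineage X (autapomorphy; uninformative for grouping).
C2 (derived state '1') is unique to Lineage Z (autapomorphy; uninformative for grouping).
Only Lineage E and Lineage X show the derived state '1' for C3, supporting them as a clade.
C4 (derived state '1') is shared by all ingroup taxa — unites the whole ingroup.
C5 (derived state '0') is shared by Lineage E, Lineage N, and Lineage X — a synapomorphy uniting that clade.
Most parsimonious ingroup topology: (Lineage Z,(Lineage N,(Lineage X,Lineage E))).
Lineage Z is sister to the clade containing all other ingroup taxa, so it is the earliest-diverging (most basal) ingroup lineage.

Lineage Z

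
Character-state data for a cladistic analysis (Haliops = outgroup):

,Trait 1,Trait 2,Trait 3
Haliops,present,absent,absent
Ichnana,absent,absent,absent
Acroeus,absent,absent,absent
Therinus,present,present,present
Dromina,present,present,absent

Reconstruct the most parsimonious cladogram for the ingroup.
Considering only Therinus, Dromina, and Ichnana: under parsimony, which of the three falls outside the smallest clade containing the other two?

Character polarity is set by the outgroup: the derived state is whichever differs from the outgroup's state, so for Trait 1 the derived state is 'absent', and for the remaining characters it is 'present'.
Trait 1 (derived state 'absent') is shared by Acroeus and Ichnana — a synapomorphy uniting that clade.
Trait 2 (derived state 'present') is shared by Dromina and Therinus — a synapomorphy uniting that clade.
Trait 3 (derived state 'present') is unique to Therinus (autapomorphy; uninformative for grouping).
Most parsimonious ingroup topology: ((Ichnana,Acroeus),(Therinus,Dromina)).
Dromina and Therinus share a more recent common ancestor with each other than either does with Ichnana, so Ichnana is the least closely related of the three.

Ichnana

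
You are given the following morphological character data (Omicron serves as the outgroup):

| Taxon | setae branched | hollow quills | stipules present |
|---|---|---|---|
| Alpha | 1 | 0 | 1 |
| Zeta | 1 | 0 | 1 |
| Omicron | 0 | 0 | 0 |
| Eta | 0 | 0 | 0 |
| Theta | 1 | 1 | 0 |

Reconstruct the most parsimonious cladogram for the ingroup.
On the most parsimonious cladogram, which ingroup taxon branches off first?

The outgroup has state '0' for every character, so '1' is the derived state throughout.
setae branched: derived state '1' in Alpha, Theta, and Zeta only — synapomorphy for {Alpha, Theta, Zeta}.
hollow quills (derived state '1') is unique to Theta (autapomorphy; uninformative for grouping).
stipules present: derived state '1' in Alpha and Zeta only — synapomorphy for {Alpha, Zeta}.
Most parsimonious ingroup topology: (Eta,((Zeta,Alpha),Theta)).
Eta is sister to the clade containing all other ingroup taxa, so it is the earliest-diverging (most basal) ingroup lineage.

Eta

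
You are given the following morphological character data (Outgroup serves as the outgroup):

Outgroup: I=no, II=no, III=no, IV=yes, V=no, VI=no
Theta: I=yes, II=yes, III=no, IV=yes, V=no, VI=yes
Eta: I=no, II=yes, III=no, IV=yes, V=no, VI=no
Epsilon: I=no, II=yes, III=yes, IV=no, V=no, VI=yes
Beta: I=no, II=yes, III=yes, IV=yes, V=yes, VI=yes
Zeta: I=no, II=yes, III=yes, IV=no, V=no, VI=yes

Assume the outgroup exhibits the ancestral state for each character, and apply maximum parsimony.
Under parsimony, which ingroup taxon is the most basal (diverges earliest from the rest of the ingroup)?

Eta

Character polarity is set by the outgroup: the derived state is whichever differs from the outgroup's state, so for IV the derived state is 'no', and for the remaining characters it is 'yes'.
I: derived state 'yes' in Theta only — an autapomorphy, so it tells us nothing about relationships among taxa.
II (derived state 'yes') is shared by all ingroup taxa — unites the whole ingroup.
III (derived state 'yes') is shared by Beta, Epsilon, and Zeta — a synapomorphy uniting that clade.
Only Epsilon and Zeta show the derived state 'no' for IV, supporting them as a clade.
V: derived state 'yes' in Beta only — an autapomorphy, so it tells us nothing about relationships among taxa.
VI (derived state 'yes') is shared by Beta, Epsilon, Theta, and Zeta — a synapomorphy uniting that clade.
Most parsimonious ingroup topology: ((Theta,((Epsilon,Zeta),Beta)),Eta).
Eta is sister to the clade containing all other ingroup taxa, so it is the earliest-diverging (most basal) ingroup lineage.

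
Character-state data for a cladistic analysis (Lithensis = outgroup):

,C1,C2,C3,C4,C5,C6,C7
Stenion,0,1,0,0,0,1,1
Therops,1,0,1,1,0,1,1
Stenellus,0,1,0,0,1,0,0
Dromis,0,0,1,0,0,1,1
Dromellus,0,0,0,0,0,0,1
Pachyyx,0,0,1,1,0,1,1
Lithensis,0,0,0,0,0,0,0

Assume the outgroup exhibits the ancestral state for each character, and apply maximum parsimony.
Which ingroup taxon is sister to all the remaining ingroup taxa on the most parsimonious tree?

Stenellus

The outgroup has state '0' for every character, so '1' is the derived state throughout.
C1 (derived state '1') is unique to Therops (autapomorphy; uninformative for grouping).
C2 (state '1') occurs in Stenellus and Stenion but conflicts with the nesting implied by the other characters — most parsimoniously interpreted as homoplasy.
Only Dromis, Pachyyx, and Therops show the derived state '1' for C3, supporting them as a clade.
C4: derived state '1' in Pachyyx and Therops only — synapomorphy for {Pachyyx, Therops}.
C5: derived state '1' in Stenellus only — an autapomorphy, so it tells us nothing about relationships among taxa.
Only Dromis, Pachyyx, Stenion, and Therops show the derived state '1' for C6, supporting them as a clade.
C7: derived state '1' in Dromellus, Dromis, Pachyyx, Stenion, and Therops only — synapomorphy for {Dromellus, Dromis, Pachyyx, Stenion, Therops}.
Most parsimonious ingroup topology: (((((Therops,Pachyyx),Dromis),Stenion),Dromellus),Stenellus).
Stenellus is sister to the clade containing all other ingroup taxa, so it is the earliest-diverging (most basal) ingroup lineage.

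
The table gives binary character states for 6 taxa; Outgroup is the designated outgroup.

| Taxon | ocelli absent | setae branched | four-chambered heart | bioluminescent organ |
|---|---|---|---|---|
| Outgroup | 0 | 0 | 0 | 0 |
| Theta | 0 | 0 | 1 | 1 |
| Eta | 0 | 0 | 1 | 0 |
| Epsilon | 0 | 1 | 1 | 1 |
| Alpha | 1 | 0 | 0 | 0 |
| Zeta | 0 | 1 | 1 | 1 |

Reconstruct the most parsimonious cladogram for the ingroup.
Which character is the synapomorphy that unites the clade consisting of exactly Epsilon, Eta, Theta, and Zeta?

The outgroup has state '0' for every character, so '1' is the derived state throughout.
ocelli absent: derived state '1' in Alpha only — an autapomorphy, so it tells us nothing about relationships among taxa.
Only Epsilon and Zeta show the derived state '1' for setae branched, supporting them as a clade.
four-chambered heart: derived state '1' in Epsilon, Eta, Theta, and Zeta only — synapomorphy for {Epsilon, Eta, Theta, Zeta}.
bioluminescent organ: derived state '1' in Epsilon, Theta, and Zeta only — synapomorphy for {Epsilon, Theta, Zeta}.
Most parsimonious ingroup topology: (((Theta,(Epsilon,Zeta)),Eta),Alpha).
The clade {Epsilon, Eta, Theta, Zeta} is supported by four-chambered heart: its derived state '1' occurs in exactly those taxa and in no other taxon (including the outgroup).

four-chambered heart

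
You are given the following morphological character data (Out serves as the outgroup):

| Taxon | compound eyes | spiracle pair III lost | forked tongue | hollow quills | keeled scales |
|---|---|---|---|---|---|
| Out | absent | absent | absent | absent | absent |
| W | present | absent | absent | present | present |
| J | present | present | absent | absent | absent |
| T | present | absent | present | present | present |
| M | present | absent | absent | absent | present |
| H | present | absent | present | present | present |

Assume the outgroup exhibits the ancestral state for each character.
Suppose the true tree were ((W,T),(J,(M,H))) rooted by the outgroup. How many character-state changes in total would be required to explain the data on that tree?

8

Map each character onto ((W,T),(J,(M,H))) (rooted by Out) and count the minimum state changes it requires (Fitch parsimony):
compound eyes: 1; spiracle pair III lost: 1; forked tongue: 2; hollow quills: 2; keeled scales: 2.
Total tree length = 8.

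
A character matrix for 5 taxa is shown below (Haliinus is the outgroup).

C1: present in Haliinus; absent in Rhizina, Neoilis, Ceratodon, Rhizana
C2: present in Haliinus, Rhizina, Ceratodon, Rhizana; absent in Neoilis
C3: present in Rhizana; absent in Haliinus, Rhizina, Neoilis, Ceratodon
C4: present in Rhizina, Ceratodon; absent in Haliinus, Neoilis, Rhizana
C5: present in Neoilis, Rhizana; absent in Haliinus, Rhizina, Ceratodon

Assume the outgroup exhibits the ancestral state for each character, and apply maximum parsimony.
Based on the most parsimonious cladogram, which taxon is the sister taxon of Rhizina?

Ceratodon

Character polarity is set by the outgroup: the derived state is whichever differs from the outgroup's state, so for C1, C2 the derived state is 'absent', and for the remaining characters it is 'present'.
C1 (derived state 'absent') is shared by all ingroup taxa — unites the whole ingroup.
C2 (derived state 'absent') is unique to Neoilis (autapomorphy; uninformative for grouping).
C3: derived state 'present' in Rhizana only — an autapomorphy, so it tells us nothing about relationships among taxa.
Only Ceratodon and Rhizina show the derived state 'present' for C4, supporting them as a clade.
C5: derived state 'present' in Neoilis and Rhizana only — synapomorphy for {Neoilis, Rhizana}.
Most parsimonious ingroup topology: ((Rhizina,Ceratodon),(Neoilis,Rhizana)).
Rhizina and Ceratodon form a cherry on this tree, so they are sister taxa.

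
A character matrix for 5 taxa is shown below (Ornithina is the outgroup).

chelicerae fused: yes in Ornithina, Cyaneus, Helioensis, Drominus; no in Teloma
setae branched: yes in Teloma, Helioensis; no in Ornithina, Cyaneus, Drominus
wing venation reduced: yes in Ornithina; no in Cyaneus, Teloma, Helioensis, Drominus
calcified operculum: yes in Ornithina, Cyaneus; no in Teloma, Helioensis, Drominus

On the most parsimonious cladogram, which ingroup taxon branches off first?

Cyaneus

Character polarity is set by the outgroup: the derived state is whichever differs from the outgroup's state, so for chelicerae fused, wing venation reduced, calcified operculum the derived state is 'no', and for the remaining characters it is 'yes'.
chelicerae fused (derived state 'no') is unique to Teloma (autapomorphy; uninformative for grouping).
setae branched (derived state 'yes') is shared by Helioensis and Teloma — a synapomorphy uniting that clade.
All ingroup taxa share the derived state 'no' for wing venation reduced; it defines the ingroup but does not resolve relationships within it.
Only Drominus, Helioensis, and Teloma show the derived state 'no' for calcified operculum, supporting them as a clade.
Most parsimonious ingroup topology: (Cyaneus,((Teloma,Helioensis),Drominus)).
Cyaneus is sister to the clade containing all other ingroup taxa, so it is the earliest-diverging (most basal) ingroup lineage.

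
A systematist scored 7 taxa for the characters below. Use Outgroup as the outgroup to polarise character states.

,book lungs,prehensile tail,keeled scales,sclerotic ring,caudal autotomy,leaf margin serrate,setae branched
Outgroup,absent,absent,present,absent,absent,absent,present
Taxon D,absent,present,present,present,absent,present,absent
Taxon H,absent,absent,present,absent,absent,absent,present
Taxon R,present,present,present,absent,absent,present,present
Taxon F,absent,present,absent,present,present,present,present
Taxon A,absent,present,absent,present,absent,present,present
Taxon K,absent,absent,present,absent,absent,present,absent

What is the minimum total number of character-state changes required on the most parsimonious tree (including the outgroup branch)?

Character polarity is set by the outgroup: the derived state is whichever differs from the outgroup's state, so for keeled scales, setae branched the derived state is 'absent', and for the remaining characters it is 'present'.
book lungs: derived state 'present' in Taxon R only — an autapomorphy, so it tells us nothing about relationships among taxa.
prehensile tail: derived state 'present' in Taxon A, Taxon D, Taxon F, and Taxon R only — synapomorphy for {Taxon A, Taxon D, Taxon F, Taxon R}.
Only Taxon A and Taxon F show the derived state 'absent' for keeled scales, supporting them as a clade.
Only Taxon A, Taxon D, and Taxon F show the derived state 'present' for sclerotic ring, supporting them as a clade.
caudal autotomy (derived state 'present') is unique to Taxon F (autapomorphy; uninformative for grouping).
leaf margin serrate (derived state 'present') is shared by Taxon A, Taxon D, Taxon F, Taxon K, and Taxon R — a synapomorphy uniting that clade.
setae branched groups Taxon D and Taxon K, which is incompatible with the clades supported by the remaining characters; treating it as convergent (homoplasy) costs fewer steps than any alternative tree.
Most parsimonious ingroup topology: ((((Taxon D,(Taxon F,Taxon A)),Taxon R),Taxon K),Taxon H).
Changes per character on this tree: book lungs: 1; prehensile tail: 1; keeled scales: 1; sclerotic ring: 1; caudal autotomy: 1; leaf margin serrate: 1; setae branched: 2.
Total = 8.

8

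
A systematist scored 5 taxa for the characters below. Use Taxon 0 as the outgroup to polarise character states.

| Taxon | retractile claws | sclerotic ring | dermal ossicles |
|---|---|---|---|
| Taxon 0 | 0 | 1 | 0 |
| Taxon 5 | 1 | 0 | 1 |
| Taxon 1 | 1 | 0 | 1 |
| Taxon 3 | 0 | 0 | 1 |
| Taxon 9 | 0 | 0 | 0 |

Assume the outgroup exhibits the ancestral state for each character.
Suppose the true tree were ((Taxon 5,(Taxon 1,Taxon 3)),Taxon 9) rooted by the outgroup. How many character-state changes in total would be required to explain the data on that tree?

Map each character onto ((Taxon 5,(Taxon 1,Taxon 3)),Taxon 9) (rooted by Taxon 0) and count the minimum state changes it requires (Fitch parsimony):
retractile claws: 2; sclerotic ring: 1; dermal ossicles: 1.
Total tree length = 4.

4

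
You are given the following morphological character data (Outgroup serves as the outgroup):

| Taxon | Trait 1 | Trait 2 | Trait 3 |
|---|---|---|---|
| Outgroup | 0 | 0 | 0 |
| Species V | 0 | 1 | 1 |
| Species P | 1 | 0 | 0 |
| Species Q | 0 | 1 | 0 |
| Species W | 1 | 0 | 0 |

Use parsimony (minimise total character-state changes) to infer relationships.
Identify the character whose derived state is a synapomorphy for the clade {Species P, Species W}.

The outgroup has state '0' for every character, so '1' is the derived state throughout.
Trait 1: derived state '1' in Species P and Species W only — synapomorphy for {Species P, Species W}.
Trait 2 (derived state '1') is shared by Species Q and Species V — a synapomorphy uniting that clade.
Trait 3: derived state '1' in Species V only — an autapomorphy, so it tells us nothing about relationships among taxa.
Most parsimonious ingroup topology: ((Species V,Species Q),(Species P,Species W)).
The clade {Species P, Species W} is supported by Trait 1: its derived state '1' occurs in exactly those taxa and in no other taxon (including the outgroup).

Trait 1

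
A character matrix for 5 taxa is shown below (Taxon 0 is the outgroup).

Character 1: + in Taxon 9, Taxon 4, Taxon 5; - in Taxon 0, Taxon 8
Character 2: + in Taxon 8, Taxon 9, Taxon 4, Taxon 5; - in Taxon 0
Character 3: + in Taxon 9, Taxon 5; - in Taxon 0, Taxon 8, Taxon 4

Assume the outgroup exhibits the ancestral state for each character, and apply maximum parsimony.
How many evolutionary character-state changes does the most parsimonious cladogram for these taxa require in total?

3

The outgroup has state '-' for every character, so '+' is the derived state throughout.
Character 1 (derived state '+') is shared by Taxon 4, Taxon 5, and Taxon 9 — a synapomorphy uniting that clade.
All ingroup taxa share the derived state '+' for Character 2; it defines the ingroup but does not resolve relationships within it.
Character 3: derived state '+' in Taxon 5 and Taxon 9 only — synapomorphy for {Taxon 5, Taxon 9}.
Most parsimonious ingroup topology: (Taxon 8,((Taxon 9,Taxon 5),Taxon 4)).
Changes per character on this tree: Character 1: 1; Character 2: 1; Character 3: 1.
Total = 3.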